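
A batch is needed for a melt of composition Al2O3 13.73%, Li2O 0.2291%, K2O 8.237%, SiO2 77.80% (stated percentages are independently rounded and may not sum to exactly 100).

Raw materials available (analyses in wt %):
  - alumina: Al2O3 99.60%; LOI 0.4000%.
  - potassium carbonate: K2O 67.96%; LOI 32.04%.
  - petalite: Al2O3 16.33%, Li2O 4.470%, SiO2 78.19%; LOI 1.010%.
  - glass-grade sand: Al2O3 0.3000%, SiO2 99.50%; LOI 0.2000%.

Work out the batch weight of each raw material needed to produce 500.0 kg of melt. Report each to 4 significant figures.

All internal work keeps full float precision through every step; the intermediate values appear rounded to 4 significant digits in the working — every reported figure is rounded exactly once. All derived quantities are computed starting from the weights per 500.0 kg of glass in full precision (glass mass, the four compositions, the totals, yield, LOI) as written in problem or answer.
Target oxide masses per 500.0 kg melt:
  Al2O3: 13.73% × 500.0 = 68.65 kg
  Li2O: 0.2291% × 500.0 = 1.146 kg
  K2O: 8.237% × 500.0 = 41.18 kg
  SiO2: 77.80% × 500.0 = 389.0 kg
Mass-balance tally per oxide given the weights on record, for the quoted basis mass (sums match the target masses once rounding is allowed for):
  Al2O3: 63.61·0.9960 + 25.63·0.1633 + 370.8·0.003000 = 68.65 kg (target 68.65 kg)
  Li2O: 25.63·0.04470 = 1.146 kg (target 1.146 kg)
  K2O: 60.60·0.6796 = 41.18 kg (target 41.18 kg)
  SiO2: 25.63·0.7819 + 370.8·0.9950 = 389.0 kg (target 389.0 kg)
Glass-mass sanity pass: whole batch net of LOI = 500.0 kg (the Σ of target masses is 500.0 kg; stated basis 500.0 kg — differing by rounding only).
Total batch = Σ batch = 520.6 kg; LOI loss = Σ batch·LOI = 20.67 kg; yield, glass over the total, = 96.03%.

Batch per 500.0 kg melt:
  alumina: 63.61 kg
  potassium carbonate: 60.60 kg
  petalite: 25.63 kg
  glass-grade sand: 370.8 kg
Total batch = 520.6 kg; LOI loss = 20.67 kg; yield = 96.03%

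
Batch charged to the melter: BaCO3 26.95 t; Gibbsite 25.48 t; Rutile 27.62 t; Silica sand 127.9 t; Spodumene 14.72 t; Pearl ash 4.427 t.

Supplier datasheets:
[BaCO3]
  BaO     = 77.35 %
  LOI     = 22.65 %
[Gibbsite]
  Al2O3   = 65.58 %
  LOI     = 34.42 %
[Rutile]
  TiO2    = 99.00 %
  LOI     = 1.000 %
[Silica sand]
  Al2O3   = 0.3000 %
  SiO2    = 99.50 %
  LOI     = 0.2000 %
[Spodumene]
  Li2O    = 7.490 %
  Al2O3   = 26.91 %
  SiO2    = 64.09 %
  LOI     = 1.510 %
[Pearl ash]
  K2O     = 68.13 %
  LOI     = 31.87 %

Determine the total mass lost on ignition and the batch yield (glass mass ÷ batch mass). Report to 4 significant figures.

LOI loss = 17.04 t; glass = 210.1 t; yield = 92.50%

Values along the way are shown, rounded to four significant digits, on the page — the whole derivation runs at exact precision through the solve. Exactly one rounding goes into every reported number; all derived quantities, including net glass mass, totals, the six compositions, the yield, LOI, are carried from the weighed amounts per 210.1 t of glass at exact precision exactly as printed in either problem or answer.
Each material's LOI contribution:
  BaCO3: 26.95 × 0.2265 = 6.104 t
  Gibbsite: 25.48 × 0.3442 = 8.770 t
  Rutile: 27.62 × 0.01000 = 0.2762 t
  Silica sand: 127.9 × 0.002000 = 0.2558 t
  Spodumene: 14.72 × 0.01510 = 0.2223 t
  Pearl ash: 4.427 × 0.3187 = 1.411 t
Total LOI = 17.04 t
Glass = batch − LOI = 227.1 − 17.04 = 210.1 t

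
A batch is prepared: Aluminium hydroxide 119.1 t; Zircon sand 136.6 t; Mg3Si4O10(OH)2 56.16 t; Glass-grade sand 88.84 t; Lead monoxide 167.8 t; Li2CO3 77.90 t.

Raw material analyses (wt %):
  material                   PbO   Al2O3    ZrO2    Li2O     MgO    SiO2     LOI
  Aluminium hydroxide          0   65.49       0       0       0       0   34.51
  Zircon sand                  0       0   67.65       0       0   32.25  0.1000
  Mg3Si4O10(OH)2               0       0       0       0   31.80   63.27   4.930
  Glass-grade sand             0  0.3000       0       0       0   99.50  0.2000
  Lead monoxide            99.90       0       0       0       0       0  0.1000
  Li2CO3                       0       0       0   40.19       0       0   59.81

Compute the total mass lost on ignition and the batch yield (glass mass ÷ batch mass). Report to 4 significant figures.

Values along the way are displayed, with 4-significant-digit rounding, within the worked lines; each numeric step keeps exact precision in all steps. Every reported value is rounded a single time; the derived quantities are recomputed from the batch weights on 555.5 t of glass in full precision (ignition loss, yield, totals, six oxide percentages, net glass mass) as quoted within question or answer.
Each material's LOI contribution:
  Aluminium hydroxide: 119.1 × 0.3451 = 41.10 t
  Zircon sand: 136.6 × 0.001000 = 0.1366 t
  Mg3Si4O10(OH)2: 56.16 × 0.04930 = 2.769 t
  Glass-grade sand: 88.84 × 0.002000 = 0.1777 t
  Lead monoxide: 167.8 × 0.001000 = 0.1678 t
  Li2CO3: 77.90 × 0.5981 = 46.59 t
Total LOI = 90.94 t
Glass = batch − LOI = 646.4 − 90.94 = 555.5 t

LOI loss = 90.94 t; glass = 555.5 t; yield = 85.93%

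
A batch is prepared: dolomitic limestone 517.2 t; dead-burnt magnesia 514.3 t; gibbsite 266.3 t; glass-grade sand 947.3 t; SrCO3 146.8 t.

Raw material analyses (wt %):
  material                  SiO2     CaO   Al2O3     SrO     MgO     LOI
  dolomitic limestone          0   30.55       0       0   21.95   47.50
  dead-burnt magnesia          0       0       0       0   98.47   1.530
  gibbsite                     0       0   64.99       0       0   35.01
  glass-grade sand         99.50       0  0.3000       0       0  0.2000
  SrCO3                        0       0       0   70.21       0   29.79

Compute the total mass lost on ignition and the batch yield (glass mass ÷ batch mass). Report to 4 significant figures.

All arithmetic keeps full float precision from first step to last; in-progress results are displayed, rounded to 4 significant figures, when written out; each reported result sees exactly one rounding; derived quantities, which include the five compositions, LOI, totals, the yield, net glass mass, are rebuilt at exact precision, precisely as stated by either problem or answer, starting from the weights on 2000 t of glass.
Per-material ignition loss:
  dolomitic limestone: 517.2 × 0.4750 = 245.7 t
  dead-burnt magnesia: 514.3 × 0.01530 = 7.869 t
  gibbsite: 266.3 × 0.3501 = 93.23 t
  glass-grade sand: 947.3 × 0.002000 = 1.895 t
  SrCO3: 146.8 × 0.2979 = 43.73 t
Total LOI = 392.4 t
Glass = batch − LOI = 2392 − 392.4 = 2000 t

LOI loss = 392.4 t; glass = 2000 t; yield = 83.59%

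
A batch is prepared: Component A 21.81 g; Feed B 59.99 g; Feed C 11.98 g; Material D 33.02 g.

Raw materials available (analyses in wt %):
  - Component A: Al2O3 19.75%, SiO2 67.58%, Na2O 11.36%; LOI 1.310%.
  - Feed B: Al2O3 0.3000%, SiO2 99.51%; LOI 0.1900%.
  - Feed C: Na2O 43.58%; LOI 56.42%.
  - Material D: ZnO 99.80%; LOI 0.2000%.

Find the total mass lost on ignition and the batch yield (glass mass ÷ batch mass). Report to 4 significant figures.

Intermediates are shown rounded off to 4 significant figures within the worked lines. Every computation maintains full precision in every operation — every reported figure takes exactly one rounding — all derived quantities, including yield, glass mass, the four compositions, LOI, totals, are recomputed using the weight values on 119.6 g of glass at full precision, exactly as shown in problem or answer.
Loss on ignition, line by line:
  Component A: 21.81 × 0.01310 = 0.2857 g
  Feed B: 59.99 × 0.001900 = 0.1140 g
  Feed C: 11.98 × 0.5642 = 6.759 g
  Material D: 33.02 × 0.002000 = 0.06604 g
Total LOI = 7.225 g
Glass = batch − LOI = 126.8 − 7.225 = 119.6 g

LOI loss = 7.225 g; glass = 119.6 g; yield = 94.30%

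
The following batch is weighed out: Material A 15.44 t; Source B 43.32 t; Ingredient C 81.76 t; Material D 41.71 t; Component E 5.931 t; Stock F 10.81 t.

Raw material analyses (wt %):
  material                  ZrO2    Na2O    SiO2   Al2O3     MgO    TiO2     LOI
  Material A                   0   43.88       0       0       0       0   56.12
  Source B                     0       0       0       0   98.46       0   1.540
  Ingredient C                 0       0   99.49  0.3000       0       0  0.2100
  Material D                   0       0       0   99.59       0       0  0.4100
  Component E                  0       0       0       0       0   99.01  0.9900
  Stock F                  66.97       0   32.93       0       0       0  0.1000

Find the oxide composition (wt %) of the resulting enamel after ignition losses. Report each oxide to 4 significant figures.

Glass mass = 189.2 t (batch 199.0 − LOI 9.744).
Composition: ZrO2 3.826%, Na2O 3.580%, SiO2 44.87%, Al2O3 22.08%, MgO 22.54%, TiO2 3.103%

Each numeric step carries full float precision in all steps — rounding to four significant figures applies to every working value as displayed. Each reported result carries a single rounding; all derived quantities (LOI, totals, the yield, glass mass, the six compositions) are re-derived in exact precision using the weight values per 189.2 t of glass as quoted within either problem or answer.
Mass of each oxide from the mix:
  ZrO2: 10.81·0.6697 = 7.239 t
  Na2O: 15.44·0.4388 = 6.775 t
  SiO2: 81.76·0.9949 + 10.81·0.3293 = 84.90 t
  Al2O3: 81.76·0.003000 + 41.71·0.9959 = 41.78 t
  MgO: 43.32·0.9846 = 42.65 t
  TiO2: 5.931·0.9901 = 5.872 t
LOI: 15.44·0.5612 + 43.32·0.01540 + 81.76·0.002100 + 41.71·0.004100 + 5.931·0.009900 + 10.81·0.001000 = 9.744 t
batch − LOI leaves glass = 199.0 − 9.744 = 189.2 t (matching Σ of the oxides)
percent share: oxide ÷ glass, ×100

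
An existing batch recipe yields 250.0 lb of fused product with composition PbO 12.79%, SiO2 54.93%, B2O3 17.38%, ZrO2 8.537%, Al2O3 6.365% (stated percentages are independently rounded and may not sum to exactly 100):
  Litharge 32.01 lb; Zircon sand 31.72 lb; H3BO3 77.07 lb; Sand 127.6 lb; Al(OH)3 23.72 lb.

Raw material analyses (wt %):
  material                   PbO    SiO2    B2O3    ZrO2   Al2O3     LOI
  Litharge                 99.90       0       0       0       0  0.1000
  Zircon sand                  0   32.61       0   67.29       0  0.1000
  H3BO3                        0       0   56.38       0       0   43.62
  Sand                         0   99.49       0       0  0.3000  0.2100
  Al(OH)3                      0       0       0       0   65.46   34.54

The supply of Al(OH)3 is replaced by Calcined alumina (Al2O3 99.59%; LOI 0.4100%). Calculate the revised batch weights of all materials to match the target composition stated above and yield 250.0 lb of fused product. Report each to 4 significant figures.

Each numeric step carries full precision at every stage. Values along the way are printed, with 4-significant-figure rounding, between the steps — every reported value carries a single rounding; derived quantities are carried at exact precision (ignition loss, five oxide percentages, net glass mass, yield, the totals) starting from the weights on 250.0 lb of glass as quoted within the problem or answer text.
Per-oxide target masses for 250.0 lb fused product:
  PbO: 12.79% × 250.0 = 31.98 lb
  SiO2: 54.93% × 250.0 = 137.3 lb
  B2O3: 17.38% × 250.0 = 43.45 lb
  ZrO2: 8.537% × 250.0 = 21.34 lb
  Al2O3: 6.365% × 250.0 = 15.91 lb
A balance pass over the oxides, using the reported weights, on the stated basis (sums match the target masses within answer rounding):
  PbO: 32.01·0.9990 = 31.98 lb (target 31.98 lb)
  SiO2: 31.72·0.3261 + 127.6·0.9949 = 137.3 lb (target 137.3 lb)
  B2O3: 77.07·0.5638 = 43.45 lb (target 43.45 lb)
  ZrO2: 31.72·0.6729 = 21.34 lb (target 21.34 lb)
  Al2O3: 127.6·0.003000 + 15.59·0.9959 = 15.91 lb (target 15.91 lb)
Glass-mass closure: batch Σ − ignition loss = 250.0 lb (summing oxide targets gives 250.0 lb; stated basis 250.0 lb — deltas are rounding alone).
Summing the batch: Σ batch = 284.0 lb; Σ batch·LOI gives LOI loss = 34.01 lb; yield = glass ÷ total batch = 88.02%.

Revised batch per 250.0 lb fused product:
  Litharge: 32.01 lb
  Zircon sand: 31.72 lb
  H3BO3: 77.07 lb
  Sand: 127.6 lb
  Calcined alumina: 15.59 lb
Total batch = 284.0 lb; LOI loss = 34.01 lb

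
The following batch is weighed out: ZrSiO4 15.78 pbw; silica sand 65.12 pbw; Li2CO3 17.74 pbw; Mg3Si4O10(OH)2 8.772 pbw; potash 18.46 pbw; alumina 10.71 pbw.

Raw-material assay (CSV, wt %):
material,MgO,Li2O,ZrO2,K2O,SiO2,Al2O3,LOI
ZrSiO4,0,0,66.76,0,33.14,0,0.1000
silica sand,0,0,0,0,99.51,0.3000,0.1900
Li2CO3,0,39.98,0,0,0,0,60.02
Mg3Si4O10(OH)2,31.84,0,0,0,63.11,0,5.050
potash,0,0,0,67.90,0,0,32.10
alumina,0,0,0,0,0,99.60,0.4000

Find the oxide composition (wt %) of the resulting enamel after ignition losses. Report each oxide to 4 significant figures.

The working math maintains full float precision through every step — intermediates are shown, with 4-significant-figure rounding, as written. A single rounding yields every reported value — the derived quantities (six oxide percentages, the yield, glass mass, LOI, totals) are carried from the weighed amounts for 119.4 pbw of glass at exact precision, as given in the problem or the answer.
Per-oxide mass from batch:
  MgO: 8.772·0.3184 = 2.793 pbw
  Li2O: 17.74·0.3998 = 7.092 pbw
  ZrO2: 15.78·0.6676 = 10.53 pbw
  K2O: 18.46·0.6790 = 12.53 pbw
  SiO2: 15.78·0.3314 + 65.12·0.9951 + 8.772·0.6311 = 75.57 pbw
  Al2O3: 65.12·0.003000 + 10.71·0.9960 = 10.86 pbw
LOI: 15.78·0.001000 + 65.12·0.001900 + 17.74·0.6002 + 8.772·0.05050 + 18.46·0.3210 + 10.71·0.004000 = 17.20 pbw
The glass mass, total less LOI, = 136.6 − 17.20 = 119.4 pbw (consistent with Σ oxide mass)
wt % = oxide mass / glass mass × 100

Glass mass = 119.4 pbw (batch 136.6 − LOI 17.20).
Composition: MgO 2.340%, Li2O 5.941%, ZrO2 8.824%, K2O 10.50%, SiO2 63.30%, Al2O3 9.099%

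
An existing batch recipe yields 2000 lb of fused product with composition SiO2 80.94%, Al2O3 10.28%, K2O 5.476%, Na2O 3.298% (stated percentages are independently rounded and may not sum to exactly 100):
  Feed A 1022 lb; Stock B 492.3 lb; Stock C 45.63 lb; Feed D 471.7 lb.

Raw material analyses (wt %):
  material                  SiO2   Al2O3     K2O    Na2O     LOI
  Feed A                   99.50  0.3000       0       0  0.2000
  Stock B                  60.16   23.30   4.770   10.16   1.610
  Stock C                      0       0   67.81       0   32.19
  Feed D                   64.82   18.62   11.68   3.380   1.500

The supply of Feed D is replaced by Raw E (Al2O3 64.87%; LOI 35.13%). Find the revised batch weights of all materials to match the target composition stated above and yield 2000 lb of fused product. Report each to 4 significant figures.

Revised batch per 2000 lb fused product:
  Feed A: 1234 lb
  Stock B: 649.2 lb
  Stock C: 115.8 lb
  Raw E: 78.05 lb
Total batch = 2077 lb; LOI loss = 77.62 lb

Working values are displayed (rounded to four significant digits) as written. All arithmetic carries full precision at all times — a single rounding completes every reported result; derived quantities, including glass mass, yield, totals, ignition loss, the four compositions, are re-derived from the weighed amounts on 2000 lb of glass in full precision as quoted within the problem or answer text.
Per-oxide target masses for 2000 lb fused product:
  SiO2: 80.94% × 2000 = 1619 lb
  Al2O3: 10.28% × 2000 = 205.6 lb
  K2O: 5.476% × 2000 = 109.5 lb
  Na2O: 3.298% × 2000 = 65.96 lb
Oxide-by-oxide audit working from each reported weight, at the basis given (delivered sums recover each target modulo rounding of the values):
  SiO2: 1234·0.9950 + 649.2·0.6016 = 1618 lb (target 1619 lb)
  Al2O3: 1234·0.003000 + 649.2·0.2330 + 78.05·0.6487 = 205.6 lb (target 205.6 lb)
  K2O: 649.2·0.04770 + 115.8·0.6781 = 109.5 lb (target 109.5 lb)
  Na2O: 649.2·0.1016 = 65.96 lb (target 65.96 lb)
Auditing the glass mass value: the batch minus its LOI: 1999 lb (per-oxide target masses sum to 2000 lb; the stated basis being 2000 lb — any gap is answer rounding).
Adding the batch up: Σ batch = 2077 lb; loss to ignition Σ batch·LOI = 77.62 lb; yield, glass over the total, = 96.26%.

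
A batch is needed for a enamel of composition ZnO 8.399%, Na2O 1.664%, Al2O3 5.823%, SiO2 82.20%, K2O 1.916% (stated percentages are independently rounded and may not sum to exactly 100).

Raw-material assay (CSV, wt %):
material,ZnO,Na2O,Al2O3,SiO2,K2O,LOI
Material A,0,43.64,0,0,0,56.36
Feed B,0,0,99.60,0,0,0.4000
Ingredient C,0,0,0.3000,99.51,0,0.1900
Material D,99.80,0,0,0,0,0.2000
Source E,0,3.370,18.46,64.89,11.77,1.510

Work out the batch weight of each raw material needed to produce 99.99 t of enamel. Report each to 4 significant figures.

Batch per 99.99 t enamel:
  Material A: 2.556 t
  Feed B: 2.612 t
  Ingredient C: 71.98 t
  Material D: 8.415 t
  Source E: 16.28 t
Total batch = 101.8 t; LOI loss = 1.850 t; yield = 98.18%

Each numeric step holds full float precision throughout — working values are shown, rounded to 4 significant figures, within the worked lines; a single rounding finalizes every reported figure; all derived quantities are computed in full float precision (yield, glass mass, LOI, five oxide percentages, the totals) from the weighed amounts for 99.99 t of glass as they appear in the problem or answer text.
Oxide-by-oxide targets in 99.99 t enamel:
  ZnO: 8.399% × 99.99 = 8.398 t
  Na2O: 1.664% × 99.99 = 1.664 t
  Al2O3: 5.823% × 99.99 = 5.822 t
  SiO2: 82.20% × 99.99 = 82.19 t
  K2O: 1.916% × 99.99 = 1.916 t
Verifying the oxide balance with the batch weights as given, at the basis given (target by target, the sums agree given rounding of the digits):
  ZnO: 8.415·0.9980 = 8.398 t (target 8.398 t)
  Na2O: 2.556·0.4364 + 16.28·0.03370 = 1.664 t (target 1.664 t)
  Al2O3: 2.612·0.9960 + 71.98·0.003000 + 16.28·0.1846 = 5.823 t (target 5.822 t)
  SiO2: 71.98·0.9951 + 16.28·0.6489 = 82.19 t (target 82.19 t)
  K2O: 16.28·0.1177 = 1.916 t (target 1.916 t)
Mass balance on the glass: total batch − LOI = 99.99 t (targets for the oxides total 99.99 t; basis as stated: 99.99 t — gaps are rounding artifacts).
Summing the batch: Σ batch = 101.8 t; Σ batch·LOI gives LOI loss = 1.850 t; glass ÷ batch gives a yield of 98.18%.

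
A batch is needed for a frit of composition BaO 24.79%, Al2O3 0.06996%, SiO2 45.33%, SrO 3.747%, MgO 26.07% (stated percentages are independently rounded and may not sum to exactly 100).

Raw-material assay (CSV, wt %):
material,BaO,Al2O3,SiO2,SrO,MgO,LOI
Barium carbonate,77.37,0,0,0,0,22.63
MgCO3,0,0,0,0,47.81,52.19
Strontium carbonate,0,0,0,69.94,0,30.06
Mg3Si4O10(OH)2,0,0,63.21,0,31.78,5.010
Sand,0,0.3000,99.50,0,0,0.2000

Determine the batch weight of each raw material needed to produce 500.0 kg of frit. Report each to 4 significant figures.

All arithmetic keeps full float precision at all times — in-progress results are shown rounded to four significant digits at each printed step — each reported figure undergoes a single rounding; the derived quantities, which include glass mass, the yield, five oxide percentages, ignition loss, totals, are recomputed in full float precision, precisely as stated by the problem or the answer, from the batch weights per 500.0 kg of glass.
Oxide-by-oxide targets in 500.0 kg frit:
  BaO: 24.79% × 500.0 = 124.0 kg
  Al2O3: 0.06996% × 500.0 = 0.3498 kg
  SiO2: 45.33% × 500.0 = 226.6 kg
  SrO: 3.747% × 500.0 = 18.74 kg
  MgO: 26.07% × 500.0 = 130.4 kg
Verifying the oxide balance using the reported weights, against the basis in use (sum by sum, the targets are met net of answer rounding effects):
  BaO: 160.2·0.7737 = 123.9 kg (target 124.0 kg)
  Al2O3: 116.6·0.003000 = 0.3498 kg (target 0.3498 kg)
  SiO2: 175.0·0.6321 + 116.6·0.9950 = 226.6 kg (target 226.6 kg)
  SrO: 26.79·0.6994 = 18.74 kg (target 18.74 kg)
  MgO: 156.3·0.4781 + 175.0·0.3178 = 130.3 kg (target 130.4 kg)
Glass-mass closure: batch total minus LOI = 500.0 kg (the Σ of target masses is 500.0 kg; with the basis standing at 500.0 kg — a pure rounding effect).
Whole-batch sum: Σ batch = 634.9 kg; Σ batch·LOI gives LOI loss = 134.9 kg; yield: glass divided by total = 78.76%.

Batch per 500.0 kg frit:
  Barium carbonate: 160.2 kg
  MgCO3: 156.3 kg
  Strontium carbonate: 26.79 kg
  Mg3Si4O10(OH)2: 175.0 kg
  Sand: 116.6 kg
Total batch = 634.9 kg; LOI loss = 134.9 kg; yield = 78.76%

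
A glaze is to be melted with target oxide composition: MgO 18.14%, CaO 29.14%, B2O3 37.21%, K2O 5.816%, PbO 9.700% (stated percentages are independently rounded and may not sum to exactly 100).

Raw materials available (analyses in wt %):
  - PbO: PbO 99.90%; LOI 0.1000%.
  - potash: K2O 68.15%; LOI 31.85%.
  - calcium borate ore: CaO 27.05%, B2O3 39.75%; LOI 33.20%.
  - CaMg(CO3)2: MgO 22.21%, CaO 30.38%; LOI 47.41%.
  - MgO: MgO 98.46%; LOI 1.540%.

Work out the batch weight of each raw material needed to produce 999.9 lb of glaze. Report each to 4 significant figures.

Full precision is maintained through the solve. Working values are printed, rounded to 4 significant figures, alongside each step; each reported result takes a single rounding — the derived quantities are re-derived at exact precision (glass mass, yield, totals, the five compositions, LOI) from the batch weights for 999.9 lb of glass, as quoted within the question or the answer.
Per-oxide target masses for 999.9 lb glaze:
  MgO: 18.14% × 999.9 = 181.4 lb
  CaO: 29.14% × 999.9 = 291.4 lb
  B2O3: 37.21% × 999.9 = 372.1 lb
  K2O: 5.816% × 999.9 = 58.15 lb
  PbO: 9.700% × 999.9 = 96.99 lb
A balance pass over the oxides, from the weights as reported, relative to the basis at hand (each sum matches its target mass up to rounding of the answer):
  MgO: 125.7·0.2221 + 155.9·0.9846 = 181.4 lb (target 181.4 lb)
  CaO: 936.0·0.2705 + 125.7·0.3038 = 291.4 lb (target 291.4 lb)
  B2O3: 936.0·0.3975 = 372.1 lb (target 372.1 lb)
  K2O: 85.33·0.6815 = 58.15 lb (target 58.15 lb)
  PbO: 97.09·0.9990 = 96.99 lb (target 96.99 lb)
Glass-mass sanity pass: batch total minus LOI = 1000 lb (the targets, summed, come to 1000 lb; versus the stated basis of 999.9 lb — gaps are rounding artifacts).
Adding the batch up: Σ batch = 1400 lb; LOI removed, Σ of batch·LOI: 400.0 lb; as yield: glass ÷ batch → 71.43%.

Batch per 999.9 lb glaze:
  PbO: 97.09 lb
  potash: 85.33 lb
  calcium borate ore: 936.0 lb
  CaMg(CO3)2: 125.7 lb
  MgO: 155.9 lb
Total batch = 1400 lb; LOI loss = 400.0 lb; yield = 71.43%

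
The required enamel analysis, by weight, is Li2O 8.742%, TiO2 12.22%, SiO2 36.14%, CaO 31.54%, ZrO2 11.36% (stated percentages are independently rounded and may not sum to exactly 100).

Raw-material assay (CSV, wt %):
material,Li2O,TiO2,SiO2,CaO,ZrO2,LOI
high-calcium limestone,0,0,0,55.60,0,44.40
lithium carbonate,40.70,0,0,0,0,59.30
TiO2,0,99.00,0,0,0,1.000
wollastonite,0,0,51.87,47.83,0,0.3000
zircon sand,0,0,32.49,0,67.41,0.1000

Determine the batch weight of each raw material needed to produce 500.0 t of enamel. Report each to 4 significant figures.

Each numeric step keeps full precision in every operation. Values along the way appear rounded to four significant digits across the worked steps; a single rounding finalizes every reported result; all derived quantities, including the yield, LOI, net glass mass, the totals, the five compositions, are rebuilt from the weighed amounts on 500.0 t of glass at full precision, exactly as printed in problem or answer.
Oxide mass targets, per 500.0 t enamel:
  Li2O: 8.742% × 500.0 = 43.71 t
  TiO2: 12.22% × 500.0 = 61.10 t
  SiO2: 36.14% × 500.0 = 180.7 t
  CaO: 31.54% × 500.0 = 157.7 t
  ZrO2: 11.36% × 500.0 = 56.80 t
Sums-versus-targets review given the weights on record, under the basis named above (sums match the target masses up to rounding of the answer):
  Li2O: 107.4·0.4070 = 43.71 t (target 43.71 t)
  TiO2: 61.72·0.9900 = 61.10 t (target 61.10 t)
  SiO2: 295.6·0.5187 + 84.26·0.3249 = 180.7 t (target 180.7 t)
  CaO: 29.35·0.5560 + 295.6·0.4783 = 157.7 t (target 157.7 t)
  ZrO2: 84.26·0.6741 = 56.80 t (target 56.80 t)
Mass balance on the glass: net batch after ignition = 500.0 t (the Σ of target masses is 500.0 t; with the basis standing at 500.0 t — rounding explains the deltas).
Total batch = Σ batch = 578.3 t; LOI loss = Σ batch·LOI = 78.31 t; as yield: glass ÷ batch → 86.46%.

Batch per 500.0 t enamel:
  high-calcium limestone: 29.35 t
  lithium carbonate: 107.4 t
  TiO2: 61.72 t
  wollastonite: 295.6 t
  zircon sand: 84.26 t
Total batch = 578.3 t; LOI loss = 78.31 t; yield = 86.46%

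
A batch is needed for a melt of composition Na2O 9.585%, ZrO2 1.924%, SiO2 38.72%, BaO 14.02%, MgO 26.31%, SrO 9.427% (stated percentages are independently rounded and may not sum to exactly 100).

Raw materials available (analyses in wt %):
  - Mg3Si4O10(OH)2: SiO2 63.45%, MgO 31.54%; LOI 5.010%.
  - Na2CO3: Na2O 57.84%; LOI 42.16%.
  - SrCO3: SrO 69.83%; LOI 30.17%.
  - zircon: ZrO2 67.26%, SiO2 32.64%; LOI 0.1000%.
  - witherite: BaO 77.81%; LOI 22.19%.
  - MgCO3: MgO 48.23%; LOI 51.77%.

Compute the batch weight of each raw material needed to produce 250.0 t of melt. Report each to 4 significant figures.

The whole derivation keeps full float precision in every operation — mid-chain values are displayed rounded to four significant digits across the worked steps — every reported number takes exactly one rounding — derived quantities, including glass mass, totals, the yield, ignition loss, the six compositions, are rebuilt starting from the weights on 250.0 t of glass at exact precision exactly as shown in the problem or the answer.
Oxide-by-oxide targets in 250.0 t melt:
  Na2O: 9.585% × 250.0 = 23.96 t
  ZrO2: 1.924% × 250.0 = 4.810 t
  SiO2: 38.72% × 250.0 = 96.80 t
  BaO: 14.02% × 250.0 = 35.05 t
  MgO: 26.31% × 250.0 = 65.78 t
  SrO: 9.427% × 250.0 = 23.57 t
Balance tally, oxide-wise, given the weights on record, at the basis given (sum by sum, the targets are met inside rounding margins):
  Na2O: 41.43·0.5784 = 23.96 t (target 23.96 t)
  ZrO2: 7.151·0.6726 = 4.810 t (target 4.810 t)
  SiO2: 148.9·0.6345 + 7.151·0.3264 = 96.81 t (target 96.80 t)
  BaO: 45.05·0.7781 = 35.05 t (target 35.05 t)
  MgO: 148.9·0.3154 + 39.02·0.4823 = 65.78 t (target 65.78 t)
  SrO: 33.75·0.6983 = 23.57 t (target 23.57 t)
Glass mass check: batch total minus LOI = 250.0 t (the targets, summed, come to 250.0 t; the stated basis being 250.0 t — deltas are rounding alone).
Batch grand total — Σ batch = 315.3 t; ignition loss, Σ(batch × LOI) = 65.31 t; yield = glass ÷ total batch = 79.29%.

Batch per 250.0 t melt:
  Mg3Si4O10(OH)2: 148.9 t
  Na2CO3: 41.43 t
  SrCO3: 33.75 t
  zircon: 7.151 t
  witherite: 45.05 t
  MgCO3: 39.02 t
Total batch = 315.3 t; LOI loss = 65.31 t; yield = 79.29%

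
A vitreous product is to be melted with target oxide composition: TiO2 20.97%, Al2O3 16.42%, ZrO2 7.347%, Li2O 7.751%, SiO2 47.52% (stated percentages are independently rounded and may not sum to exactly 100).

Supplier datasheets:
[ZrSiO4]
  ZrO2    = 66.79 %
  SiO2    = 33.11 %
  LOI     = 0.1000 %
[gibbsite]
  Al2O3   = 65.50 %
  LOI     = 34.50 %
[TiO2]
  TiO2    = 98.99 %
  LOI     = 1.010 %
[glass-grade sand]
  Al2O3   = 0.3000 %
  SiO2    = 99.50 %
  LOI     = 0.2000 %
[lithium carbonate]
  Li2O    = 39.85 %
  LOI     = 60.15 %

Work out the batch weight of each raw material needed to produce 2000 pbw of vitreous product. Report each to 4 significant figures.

Batch per 2000 pbw vitreous product:
  ZrSiO4: 220.0 pbw
  gibbsite: 497.3 pbw
  TiO2: 423.7 pbw
  glass-grade sand: 882.0 pbw
  lithium carbonate: 389.0 pbw
Total batch = 2412 pbw; LOI loss = 411.8 pbw; yield = 82.93%

All arithmetic maintains full float precision at all times; mid-chain values are displayed with 4-significant-figure rounding across the worked steps; exactly one rounding is applied to each reported number; all derived quantities, including net glass mass, ignition loss, the five compositions, yield, totals, are recomputed from the batch weights at 2000 pbw of glass at full float precision, exactly as shown in the problem or answer text.
Target oxide masses per 2000 pbw vitreous product:
  TiO2: 20.97% × 2000 = 419.4 pbw
  Al2O3: 16.42% × 2000 = 328.4 pbw
  ZrO2: 7.347% × 2000 = 146.9 pbw
  Li2O: 7.751% × 2000 = 155.0 pbw
  SiO2: 47.52% × 2000 = 950.4 pbw
Sums-versus-targets review from the weights as reported, per the basis as stated (every target is met by its sum modulo rounding of the values):
  TiO2: 423.7·0.9899 = 419.4 pbw (target 419.4 pbw)
  Al2O3: 497.3·0.6550 + 882.0·0.003000 = 328.4 pbw (target 328.4 pbw)
  ZrO2: 220.0·0.6679 = 146.9 pbw (target 146.9 pbw)
  Li2O: 389.0·0.3985 = 155.0 pbw (target 155.0 pbw)
  SiO2: 220.0·0.3311 + 882.0·0.9950 = 950.4 pbw (target 950.4 pbw)
Consistency of the glass mass: Σ batch − LOI loss = 2000 pbw (oxide target masses add up to 2000 pbw; versus the stated basis of 2000 pbw — differing by rounding only).
Adding the batch up: Σ batch = 2412 pbw; ignition loss, Σ(batch × LOI) = 411.8 pbw; yield, glass over the total, = 82.93%.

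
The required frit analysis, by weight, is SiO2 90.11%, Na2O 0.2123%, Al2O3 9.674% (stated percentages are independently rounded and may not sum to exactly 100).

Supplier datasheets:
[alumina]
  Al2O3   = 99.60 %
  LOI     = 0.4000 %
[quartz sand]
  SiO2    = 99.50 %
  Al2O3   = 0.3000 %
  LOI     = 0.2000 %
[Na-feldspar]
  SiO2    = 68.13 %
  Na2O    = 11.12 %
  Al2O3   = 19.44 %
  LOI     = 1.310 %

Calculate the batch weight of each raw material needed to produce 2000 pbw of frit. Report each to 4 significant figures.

Batch per 2000 pbw frit:
  alumina: 181.4 pbw
  quartz sand: 1785 pbw
  Na-feldspar: 38.18 pbw
Total batch = 2005 pbw; LOI loss = 4.796 pbw; yield = 99.76%

All internal work runs at full precision from first step to last — working values are shown (rounded to four significant figures) between the steps; each reported number carries a single rounding — derived quantities are computed at full precision (totals, the three compositions, glass mass, LOI, yield) starting from the weights at 2000 pbw of glass, precisely as stated by either problem or answer.
The oxide mass targets at 2000 pbw frit:
  SiO2: 90.11% × 2000 = 1802 pbw
  Na2O: 0.2123% × 2000 = 4.246 pbw
  Al2O3: 9.674% × 2000 = 193.5 pbw
A balance pass over the oxides, with the batch weights as given, under the basis named above (sum by sum, the targets are met net of answer rounding effects):
  SiO2: 1785·0.9950 + 38.18·0.6813 = 1802 pbw (target 1802 pbw)
  Na2O: 38.18·0.1112 = 4.246 pbw (target 4.246 pbw)
  Al2O3: 181.4·0.9960 + 1785·0.003000 + 38.18·0.1944 = 193.5 pbw (target 193.5 pbw)
Glass-mass sanity pass: total batch − LOI = 2000 pbw (the Σ of target masses is 2000 pbw; the stated basis being 2000 pbw — any gap is answer rounding).
Summing the batch: Σ batch = 2005 pbw; LOI removed, Σ of batch·LOI: 4.796 pbw; yield = glass ÷ total batch = 99.76%.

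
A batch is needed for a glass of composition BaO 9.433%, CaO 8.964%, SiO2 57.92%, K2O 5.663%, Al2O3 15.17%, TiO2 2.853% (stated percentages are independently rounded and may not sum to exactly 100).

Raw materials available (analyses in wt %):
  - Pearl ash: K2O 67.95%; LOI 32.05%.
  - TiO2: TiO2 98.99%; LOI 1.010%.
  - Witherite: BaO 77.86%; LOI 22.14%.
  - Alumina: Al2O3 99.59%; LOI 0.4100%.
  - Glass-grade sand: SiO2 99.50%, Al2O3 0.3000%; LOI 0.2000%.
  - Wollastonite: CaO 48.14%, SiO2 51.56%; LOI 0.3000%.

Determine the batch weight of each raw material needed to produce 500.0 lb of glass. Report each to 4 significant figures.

Batch per 500.0 lb glass:
  Pearl ash: 41.67 lb
  TiO2: 14.41 lb
  Witherite: 60.58 lb
  Alumina: 75.43 lb
  Glass-grade sand: 242.8 lb
  Wollastonite: 93.10 lb
Total batch = 528.0 lb; LOI loss = 27.99 lb; yield = 94.70%

In-progress results are printed, rounded to four significant figures, within the worked lines — full precision is maintained at every stage. Each reported result takes exactly one rounding. Derived quantities (glass mass, yield, totals, six oxide percentages, LOI) are recomputed at exact precision using the weight values for 500.0 lb of glass, exactly as shown in the problem or answer text.
Target masses of each oxide per 500.0 lb glass:
  BaO: 9.433% × 500.0 = 47.16 lb
  CaO: 8.964% × 500.0 = 44.82 lb
  SiO2: 57.92% × 500.0 = 289.6 lb
  K2O: 5.663% × 500.0 = 28.32 lb
  Al2O3: 15.17% × 500.0 = 75.85 lb
  TiO2: 2.853% × 500.0 = 14.26 lb
Per-oxide balance check applying the batch weights above, for the quoted basis mass (sum by sum, the targets are met given rounding of the digits):
  BaO: 60.58·0.7786 = 47.17 lb (target 47.16 lb)
  CaO: 93.10·0.4814 = 44.82 lb (target 44.82 lb)
  SiO2: 242.8·0.9950 + 93.10·0.5156 = 289.6 lb (target 289.6 lb)
  K2O: 41.67·0.6795 = 28.31 lb (target 28.32 lb)
  Al2O3: 75.43·0.9959 + 242.8·0.003000 = 75.85 lb (target 75.85 lb)
  TiO2: 14.41·0.9899 = 14.26 lb (target 14.26 lb)
Glass-mass bookkeeping: the batch minus its LOI: 500.0 lb (targets for the oxides total 500.0 lb; against the stated basis, 500.0 lb — any gap is answer rounding).
Summing the batch: Σ batch = 528.0 lb; the LOI term Σ batch·LOI equals 27.99 lb; as yield: glass ÷ batch → 94.70%.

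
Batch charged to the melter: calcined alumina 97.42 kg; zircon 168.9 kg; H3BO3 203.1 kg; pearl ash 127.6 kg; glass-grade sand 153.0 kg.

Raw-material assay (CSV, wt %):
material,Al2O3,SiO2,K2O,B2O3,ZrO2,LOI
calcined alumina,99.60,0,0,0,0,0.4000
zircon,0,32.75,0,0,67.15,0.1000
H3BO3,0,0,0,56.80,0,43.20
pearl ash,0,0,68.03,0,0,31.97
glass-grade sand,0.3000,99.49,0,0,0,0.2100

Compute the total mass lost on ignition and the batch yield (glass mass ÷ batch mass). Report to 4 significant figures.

Values along the way appear with 4-significant-digit rounding in the printout — all internal work holds full precision end to end. A single rounding completes every reported value. The derived quantities (glass mass, five oxide percentages, totals, yield, ignition loss) are carried at full float precision from the batch weights at 620.6 kg of glass as set out in problem or answer.
Per-material ignition loss:
  calcined alumina: 97.42 × 0.004000 = 0.3897 kg
  zircon: 168.9 × 0.001000 = 0.1689 kg
  H3BO3: 203.1 × 0.4320 = 87.74 kg
  pearl ash: 127.6 × 0.3197 = 40.79 kg
  glass-grade sand: 153.0 × 0.002100 = 0.3213 kg
Total LOI = 129.4 kg
Glass = batch − LOI = 750.0 − 129.4 = 620.6 kg

LOI loss = 129.4 kg; glass = 620.6 kg; yield = 82.75%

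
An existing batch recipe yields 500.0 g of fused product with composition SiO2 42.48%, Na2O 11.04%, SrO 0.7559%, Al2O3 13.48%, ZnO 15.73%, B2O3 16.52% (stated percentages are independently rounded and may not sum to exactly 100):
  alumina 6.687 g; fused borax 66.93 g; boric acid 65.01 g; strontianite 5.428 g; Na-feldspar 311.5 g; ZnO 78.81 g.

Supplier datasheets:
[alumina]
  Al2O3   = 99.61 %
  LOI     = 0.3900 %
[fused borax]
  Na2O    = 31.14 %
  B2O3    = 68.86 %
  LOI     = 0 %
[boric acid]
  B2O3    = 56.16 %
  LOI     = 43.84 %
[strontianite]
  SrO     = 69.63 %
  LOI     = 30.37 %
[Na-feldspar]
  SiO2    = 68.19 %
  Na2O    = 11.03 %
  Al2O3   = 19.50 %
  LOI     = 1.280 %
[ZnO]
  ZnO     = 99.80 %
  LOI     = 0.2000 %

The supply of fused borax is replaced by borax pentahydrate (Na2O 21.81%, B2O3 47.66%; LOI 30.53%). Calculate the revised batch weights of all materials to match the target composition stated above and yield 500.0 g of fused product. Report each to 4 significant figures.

Mid-chain values are displayed, rounded to 4 significant figures, when written out. The working math holds full precision at each step. Every reported number includes exactly one rounding — derived quantities, which include yield, net glass mass, ignition loss, the totals, the six compositions, are computed in full precision, as given in the question or the answer, starting from the weights on 500.0 g of glass.
Target masses of each oxide per 500.0 g fused product:
  SiO2: 42.48% × 500.0 = 212.4 g
  Na2O: 11.04% × 500.0 = 55.20 g
  SrO: 0.7559% × 500.0 = 3.780 g
  Al2O3: 13.48% × 500.0 = 67.40 g
  ZnO: 15.73% × 500.0 = 78.65 g
  B2O3: 16.52% × 500.0 = 82.60 g
Checking each oxide sum per the reported batch figures, under the basis named above (sum by sum, the targets are met inside rounding margins):
  SiO2: 311.5·0.6819 = 212.4 g (target 212.4 g)
  Na2O: 95.57·0.2181 + 311.5·0.1103 = 55.20 g (target 55.20 g)
  SrO: 5.428·0.6963 = 3.780 g (target 3.780 g)
  Al2O3: 6.687·0.9961 + 311.5·0.1950 = 67.40 g (target 67.40 g)
  ZnO: 78.81·0.9980 = 78.65 g (target 78.65 g)
  B2O3: 95.57·0.4766 + 65.98·0.5616 = 82.60 g (target 82.60 g)
Glass-mass closure: the batch minus its LOI: 500.1 g (summing oxide targets gives 500.0 g; the stated basis being 500.0 g — rounding explains the deltas).
Summing the batch: Σ batch = 564.0 g; the LOI term Σ batch·LOI equals 63.92 g; yield: glass divided by total = 88.67%.

Revised batch per 500.0 g fused product:
  alumina: 6.687 g
  borax pentahydrate: 95.57 g
  boric acid: 65.98 g
  strontianite: 5.428 g
  Na-feldspar: 311.5 g
  ZnO: 78.81 g
Total batch = 564.0 g; LOI loss = 63.92 g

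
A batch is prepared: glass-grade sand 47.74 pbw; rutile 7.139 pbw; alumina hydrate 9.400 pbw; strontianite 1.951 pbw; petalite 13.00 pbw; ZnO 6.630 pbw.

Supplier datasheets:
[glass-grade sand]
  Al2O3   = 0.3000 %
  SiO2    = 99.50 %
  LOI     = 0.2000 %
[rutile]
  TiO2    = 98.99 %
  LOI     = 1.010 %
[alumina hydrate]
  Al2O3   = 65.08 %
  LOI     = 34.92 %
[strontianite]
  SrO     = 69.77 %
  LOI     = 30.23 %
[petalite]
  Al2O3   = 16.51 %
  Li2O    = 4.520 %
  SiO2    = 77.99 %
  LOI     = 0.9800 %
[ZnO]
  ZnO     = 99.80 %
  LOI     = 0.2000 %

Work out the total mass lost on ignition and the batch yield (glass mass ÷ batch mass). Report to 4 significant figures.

LOI loss = 4.181 pbw; glass = 81.68 pbw; yield = 95.13%

Rounding to four significant digits extends to each mid-chain value as displayed. Exact precision is held throughout — each reported number is rounded just once — the derived quantities are computed using the weight values at 81.68 pbw of glass in full float precision (totals, ignition loss, net glass mass, the six compositions, yield) as set out in the question or the answer.
Ignition loss by material:
  glass-grade sand: 47.74 × 0.002000 = 0.09548 pbw
  rutile: 7.139 × 0.01010 = 0.07210 pbw
  alumina hydrate: 9.400 × 0.3492 = 3.282 pbw
  strontianite: 1.951 × 0.3023 = 0.5898 pbw
  petalite: 13.00 × 0.009800 = 0.1274 pbw
  ZnO: 6.630 × 0.002000 = 0.01326 pbw
Total LOI = 4.181 pbw
Glass = batch − LOI = 85.86 − 4.181 = 81.68 pbw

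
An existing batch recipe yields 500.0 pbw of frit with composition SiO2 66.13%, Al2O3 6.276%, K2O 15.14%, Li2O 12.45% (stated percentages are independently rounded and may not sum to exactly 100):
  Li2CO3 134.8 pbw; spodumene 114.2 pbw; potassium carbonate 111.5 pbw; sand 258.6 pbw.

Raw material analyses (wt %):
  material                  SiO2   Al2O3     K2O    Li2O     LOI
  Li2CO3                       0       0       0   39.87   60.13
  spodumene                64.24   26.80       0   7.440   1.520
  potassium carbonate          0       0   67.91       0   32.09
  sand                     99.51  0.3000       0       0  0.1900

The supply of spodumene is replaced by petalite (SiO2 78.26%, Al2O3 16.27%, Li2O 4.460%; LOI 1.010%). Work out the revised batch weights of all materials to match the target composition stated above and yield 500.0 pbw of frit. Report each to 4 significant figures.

Revised batch per 500.0 pbw frit:
  Li2CO3: 134.9 pbw
  petalite: 189.5 pbw
  potassium carbonate: 111.5 pbw
  sand: 183.3 pbw
Total batch = 619.2 pbw; LOI loss = 119.2 pbw

All arithmetic maintains full precision through every step — working values are printed (rounded to 4 significant figures) across the worked steps — every reported number carries a single rounding. All derived quantities are re-derived at exact precision (ignition loss, the four compositions, the yield, totals, glass mass) from the weighed amounts for 500.0 pbw of glass, exactly as shown in the problem or the answer.
Per-oxide target masses for 500.0 pbw frit:
  SiO2: 66.13% × 500.0 = 330.6 pbw
  Al2O3: 6.276% × 500.0 = 31.38 pbw
  K2O: 15.14% × 500.0 = 75.70 pbw
  Li2O: 12.45% × 500.0 = 62.25 pbw
Sums-versus-targets review working from each reported weight, relative to the basis at hand (oxide sums agree with the targets net of answer rounding effects):
  SiO2: 189.5·0.7826 + 183.3·0.9951 = 330.7 pbw (target 330.6 pbw)
  Al2O3: 189.5·0.1627 + 183.3·0.003000 = 31.38 pbw (target 31.38 pbw)
  K2O: 111.5·0.6791 = 75.72 pbw (target 75.70 pbw)
  Li2O: 134.9·0.3987 + 189.5·0.04460 = 62.24 pbw (target 62.25 pbw)
Auditing the glass mass value: Σ batch − LOI loss = 500.0 pbw (summing oxide targets gives 500.0 pbw; stated basis 500.0 pbw — differing by rounding only).
Summing the batch: Σ batch = 619.2 pbw; Σ batch·LOI gives LOI loss = 119.2 pbw; yield = glass ÷ total batch = 80.76%.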